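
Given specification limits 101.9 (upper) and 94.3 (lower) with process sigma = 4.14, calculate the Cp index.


Cp = (USL - LSL) / (6 * sigma)
= (101.9 - 94.3) / (6 * 4.14)
= 7.6000 / 24.8400
= 0.3060

0.3060


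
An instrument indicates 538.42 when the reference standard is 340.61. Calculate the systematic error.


Systematic error = measured - true
= 538.42 - 340.61
= 197.8100

197.8100


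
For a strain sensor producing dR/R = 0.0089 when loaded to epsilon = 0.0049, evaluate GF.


GF = (dR/R) / epsilon
= 0.0089 / 0.0049
= 1.8163

1.8163


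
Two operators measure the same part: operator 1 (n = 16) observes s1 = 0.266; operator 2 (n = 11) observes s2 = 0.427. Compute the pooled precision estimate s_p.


s_p = sqrt(((n1-1)*s1^2 + (n2-1)*s2^2) / (n1+n2-2))
numerator = (16-1)*0.266^2 + (11-1)*0.427^2 = 1.06134 + 1.82329 = 2.88463
denominator = 16 + 11 - 2 = 25
s_p^2 = 2.88463 / 25 = 0.1153852
s_p = sqrt(0.1153852) = 0.3397

0.3397


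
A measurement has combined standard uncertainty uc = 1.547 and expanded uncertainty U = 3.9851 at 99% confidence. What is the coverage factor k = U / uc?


k = U / uc
k = 3.9851 / 1.547
k = 2.576

2.576


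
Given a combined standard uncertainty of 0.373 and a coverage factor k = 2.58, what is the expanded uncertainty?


U = k * uc
U = 2.58 * 0.373
U = 0.9623

0.9623


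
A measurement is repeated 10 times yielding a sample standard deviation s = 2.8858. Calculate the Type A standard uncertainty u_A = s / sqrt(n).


u_A = s / sqrt(n)
u_A = 2.8858 / sqrt(10)
u_A = 2.8858 / 3.1622777
u_A = 0.9126

0.9126


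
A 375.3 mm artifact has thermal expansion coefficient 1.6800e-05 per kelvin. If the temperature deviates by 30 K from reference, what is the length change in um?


dL = L * alpha * dT
= 375.3 * 1.6800e-05 * 30
= 0.1891512 mm
dL_um = 0.1891512 * 1000 = 189.1512 um

189.1512


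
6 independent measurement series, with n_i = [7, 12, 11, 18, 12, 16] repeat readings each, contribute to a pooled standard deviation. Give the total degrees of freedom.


nu = sum_i (n_i - 1)
nu = ((7 - 1) + (12 - 1) + (11 - 1) + (18 - 1) + (12 - 1) + (16 - 1))
nu = 6 + 11 + 10 + 17 + 11 + 15
nu = 70

70


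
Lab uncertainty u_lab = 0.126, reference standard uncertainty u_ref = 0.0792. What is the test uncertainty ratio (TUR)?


TUR = u_lab / u_ref
= 0.126 / 0.0792
= 1.5909

1.5909


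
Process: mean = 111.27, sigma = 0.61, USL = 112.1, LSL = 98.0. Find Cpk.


Cpu = (USL - mean) / (3*sigma) = (112.1 - 111.27) / (3*0.61) = 0.4536
Cpl = (mean - LSL) / (3*sigma) = (111.27 - 98.0) / (3*0.61) = 7.2514
Cpk = min(Cpu, Cpl) = 0.4536

0.4536


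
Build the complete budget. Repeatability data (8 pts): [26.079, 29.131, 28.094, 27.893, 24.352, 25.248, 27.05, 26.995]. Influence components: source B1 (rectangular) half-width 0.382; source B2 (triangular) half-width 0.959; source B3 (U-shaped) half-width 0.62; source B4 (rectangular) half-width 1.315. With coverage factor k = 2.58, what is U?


mean = (26.079 + 29.131 + 28.094 + 27.893 + 24.352 + 25.248 + 27.05 + 26.995) / 8 = 26.85525
s = sqrt(sum((x - mean)^2)/(n-1)) = 1.5720778
u_A = s / sqrt(n) = 1.5720778 / sqrt(8) = 0.55581344
u_B1 = 0.382 / sqrt(3) = 0.2205478
u_B2 = 0.959 / sqrt(6) = 0.39151011
u_B3 = 0.62 / sqrt(2) = 0.4384062
u_B4 = 1.315 / sqrt(3) = 0.7592156
uc = sqrt(0.55581344^2 + 0.2205478^2 + 0.39151011^2 + 0.4384062^2 + 0.7592156^2) = 1.1311315
U = k * uc = 2.58 * 1.1311315
U = 2.9183

2.9183


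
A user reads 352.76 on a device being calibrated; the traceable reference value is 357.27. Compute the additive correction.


Correction = standard - reading
= 357.27 - 352.76
= 4.5100

4.5100


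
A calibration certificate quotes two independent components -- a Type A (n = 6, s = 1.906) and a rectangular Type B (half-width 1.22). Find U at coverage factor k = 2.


u_A = s / sqrt(n) = 1.906 / sqrt(6) = 0.77812124
u_B = half_width / sqrt(3) = 1.22 / sqrt(3) = 0.70436733
uc = sqrt(u_A^2 + u_B^2) = sqrt(0.77812124^2 + 0.70436733^2) = 1.0495742
U = k * uc = 2 * 1.0495742
U = 2.0991

2.0991


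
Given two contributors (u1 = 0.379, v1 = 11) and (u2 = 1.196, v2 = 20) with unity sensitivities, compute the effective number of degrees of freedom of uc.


uc = sqrt(u1^2 + u2^2) = sqrt(0.379^2 + 1.196^2) = 1.2546143
v_eff = uc^4 / (u1^4/v1 + u2^4/v2)
= 1.2546143^4 / (0.379^4/11 + 1.196^4/20)
= 2.4776556 / 0.1041802
v_eff = 23.7824

23.7824


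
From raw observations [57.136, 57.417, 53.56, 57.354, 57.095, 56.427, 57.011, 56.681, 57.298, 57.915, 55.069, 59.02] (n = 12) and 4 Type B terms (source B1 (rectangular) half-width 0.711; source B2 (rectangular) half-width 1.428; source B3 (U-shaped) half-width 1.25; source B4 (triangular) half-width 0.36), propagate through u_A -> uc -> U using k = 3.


mean = (57.136 + 57.417 + 53.56 + 57.354 + 57.095 + 56.427 + 57.011 + 56.681 + 57.298 + 57.915 + 55.069 + 59.02) / 12 = 56.83191667
s = sqrt(sum((x - mean)^2)/(n-1)) = 1.381261
u_A = s / sqrt(n) = 1.381261 / sqrt(12) = 0.39873571
u_B1 = 0.711 / sqrt(3) = 0.41049604
u_B2 = 1.428 / sqrt(3) = 0.82445618
u_B3 = 1.25 / sqrt(2) = 0.88388348
u_B4 = 0.36 / sqrt(6) = 0.14696938
uc = sqrt(0.39873571^2 + 0.41049604^2 + 0.82445618^2 + 0.88388348^2 + 0.14696938^2) = 1.3453903
U = k * uc = 3 * 1.3453903
U = 4.0362

4.0362


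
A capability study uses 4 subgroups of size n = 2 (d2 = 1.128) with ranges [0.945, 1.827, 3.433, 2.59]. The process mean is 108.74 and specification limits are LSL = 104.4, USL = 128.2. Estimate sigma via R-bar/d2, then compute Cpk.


R_bar = (0.945 + 1.827 + 3.433 + 2.59) / 4 = 2.19875
sigma = R_bar / d2 = 2.19875 / 1.128 = 1.9492465
Cp = (USL - LSL)/(6*sigma) = (128.2 - 104.4)/(6*1.9492465) = 2.0350
Cpu = (128.2 - 108.74)/(3*1.9492465) = 3.3278
Cpl = (108.74 - 104.4)/(3*1.9492465) = 0.7422
Cpk = min(Cpu, Cpl) = 0.7422

0.7422


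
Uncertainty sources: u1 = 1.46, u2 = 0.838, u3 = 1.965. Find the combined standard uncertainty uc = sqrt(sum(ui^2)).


uc = sqrt(1.46^2 + 0.838^2 + 1.965^2)
uc = sqrt(6.695069)
uc = 2.5875

2.5875


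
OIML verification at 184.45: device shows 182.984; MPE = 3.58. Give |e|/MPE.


e = indication - reference = 182.984 - 184.45 = -1.4660
|e| = 1.4660
ratio = |e| / MPE = 1.4660 / 3.58
ratio = 0.4095

0.4095


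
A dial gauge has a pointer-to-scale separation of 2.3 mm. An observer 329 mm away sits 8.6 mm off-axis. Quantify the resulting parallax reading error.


error = h * offset / d
= 2.3 * 8.6 / 329
= 0.0601

0.0601


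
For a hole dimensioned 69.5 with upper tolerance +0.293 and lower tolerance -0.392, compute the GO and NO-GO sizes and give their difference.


GO = nominal - lower_tol (smallest hole = maximum material condition)
GO = 69.5 - 0.392 = 69.108
NO-GO = nominal + upper_tol (largest hole = least material condition)
NO-GO = 69.5 + 0.293 = 69.793
spread = NO-GO - GO = 69.793 - 69.108 = 0.6850

0.6850


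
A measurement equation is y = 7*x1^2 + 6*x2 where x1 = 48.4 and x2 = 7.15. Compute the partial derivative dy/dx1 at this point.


y = 7*x1^2 + 6*x2
dy/dx1 = 2*7*x1
Evaluate at x1 = 48.4: c1 = 14 * 48.4
c1 = 677.6000

677.6000


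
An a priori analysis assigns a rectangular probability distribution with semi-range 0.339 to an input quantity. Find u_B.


u_B = half_width / sqrt(3)
u_B = 0.339 / 1.7320508
u_B = 0.1957

0.1957


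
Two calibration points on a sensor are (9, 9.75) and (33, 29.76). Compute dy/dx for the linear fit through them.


slope = (y2 - y1) / (x2 - x1)
= (29.76 - 9.75) / (33 - 9)
= 20.0100 / 24
= 0.8338

0.8338


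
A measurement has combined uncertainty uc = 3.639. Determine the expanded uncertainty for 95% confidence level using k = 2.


U = k * uc
U = 2 * 3.639
U = 7.2780

7.2780


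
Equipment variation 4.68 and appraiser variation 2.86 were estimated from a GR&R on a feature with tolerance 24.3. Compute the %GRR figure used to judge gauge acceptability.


GRR = sqrt(EV^2 + AV^2) = sqrt(4.68^2 + 2.86^2) = 5.484706
%GRR = GRR / tol * 100 = 5.484706 / 24.3 * 100
%GRR = 22.5708

22.5708


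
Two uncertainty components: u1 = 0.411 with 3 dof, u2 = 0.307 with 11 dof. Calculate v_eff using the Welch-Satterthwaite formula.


uc = sqrt(u1^2 + u2^2) = sqrt(0.411^2 + 0.307^2) = 0.51300097
v_eff = uc^4 / (u1^4/v1 + u2^4/v2)
= 0.51300097^4 / (0.411^4/3 + 0.307^4/11)
= 0.069258446 / 0.010318969
v_eff = 6.7118

6.7118


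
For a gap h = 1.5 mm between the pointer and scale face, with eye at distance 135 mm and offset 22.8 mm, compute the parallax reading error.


error = h * offset / d
= 1.5 * 22.8 / 135
= 0.2533

0.2533


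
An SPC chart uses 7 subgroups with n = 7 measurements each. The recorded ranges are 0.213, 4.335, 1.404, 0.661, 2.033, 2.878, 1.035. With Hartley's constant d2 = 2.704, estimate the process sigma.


R_bar = (0.213 + 4.335 + 1.404 + 0.661 + 2.033 + 2.878 + 1.035) / 7
R_bar = 12.559 / 7 = 1.7941429
sigma_hat = R_bar / d2 = 1.7941429 / 2.704 = 0.6635

0.6635


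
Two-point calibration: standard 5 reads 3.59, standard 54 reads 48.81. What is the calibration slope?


slope = (y2 - y1) / (x2 - x1)
= (48.81 - 3.59) / (54 - 5)
= 45.2200 / 49
= 0.9229

0.9229


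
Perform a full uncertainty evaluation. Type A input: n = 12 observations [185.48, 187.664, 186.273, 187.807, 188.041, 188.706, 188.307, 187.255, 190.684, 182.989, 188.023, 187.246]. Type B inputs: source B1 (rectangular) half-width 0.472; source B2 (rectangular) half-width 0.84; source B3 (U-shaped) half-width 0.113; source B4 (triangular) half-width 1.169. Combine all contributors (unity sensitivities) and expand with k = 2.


mean = (185.48 + 187.664 + 186.273 + 187.807 + 188.041 + 188.706 + 188.307 + 187.255 + 190.684 + 182.989 + 188.023 + 187.246) / 12 = 187.3729167
s = sqrt(sum((x - mean)^2)/(n-1)) = 1.8780233
u_A = s / sqrt(n) = 1.8780233 / sqrt(12) = 0.54213863
u_B1 = 0.472 / sqrt(3) = 0.27250933
u_B2 = 0.84 / sqrt(3) = 0.48497423
u_B3 = 0.113 / sqrt(2) = 0.079903066
u_B4 = 1.169 / sqrt(6) = 0.47724225
uc = sqrt(0.54213863^2 + 0.27250933^2 + 0.48497423^2 + 0.079903066^2 + 0.47724225^2) = 0.91516135
U = k * uc = 2 * 0.91516135
U = 1.8303

1.8303


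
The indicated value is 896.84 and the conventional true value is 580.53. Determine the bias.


Systematic error = measured - true
= 896.84 - 580.53
= 316.3100

316.3100


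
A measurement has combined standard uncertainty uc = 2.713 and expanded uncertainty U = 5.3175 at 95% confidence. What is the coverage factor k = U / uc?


k = U / uc
k = 5.3175 / 2.713
k = 1.96

1.96


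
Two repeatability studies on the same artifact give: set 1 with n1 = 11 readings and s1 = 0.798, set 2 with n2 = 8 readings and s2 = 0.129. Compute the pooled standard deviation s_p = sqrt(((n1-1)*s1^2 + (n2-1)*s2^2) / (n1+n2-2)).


s_p = sqrt(((n1-1)*s1^2 + (n2-1)*s2^2) / (n1+n2-2))
numerator = (11-1)*0.798^2 + (8-1)*0.129^2 = 6.36804 + 0.116487 = 6.484527
denominator = 11 + 8 - 2 = 17
s_p^2 = 6.484527 / 17 = 0.38144276
s_p = sqrt(0.38144276) = 0.6176

0.6176


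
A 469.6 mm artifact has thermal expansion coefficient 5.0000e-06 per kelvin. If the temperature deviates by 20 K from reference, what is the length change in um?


dL = L * alpha * dT
= 469.6 * 5.0000e-06 * 20
= 0.0469600 mm
dL_um = 0.0469600 * 1000 = 46.9600 um

46.9600


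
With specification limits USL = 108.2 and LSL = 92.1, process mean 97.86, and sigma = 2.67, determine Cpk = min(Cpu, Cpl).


Cpu = (USL - mean) / (3*sigma) = (108.2 - 97.86) / (3*2.67) = 1.2909
Cpl = (mean - LSL) / (3*sigma) = (97.86 - 92.1) / (3*2.67) = 0.7191
Cpk = min(Cpu, Cpl) = 0.7191

0.7191


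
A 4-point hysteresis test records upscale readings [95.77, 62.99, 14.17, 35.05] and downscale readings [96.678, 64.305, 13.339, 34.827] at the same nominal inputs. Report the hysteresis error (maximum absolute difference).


|95.77 - 96.678| = 0.9080
|62.99 - 64.305| = 1.3150
|14.17 - 13.339| = 0.8310
|35.05 - 34.827| = 0.2230
hysteresis = max(diffs) = 1.3150

1.3150


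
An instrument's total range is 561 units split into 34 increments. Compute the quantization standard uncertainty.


resolution = range / divisions
resolution = 561 / 34 = 16.5
u_res = resolution / (2*sqrt(3))
u_res = 16.5 / 3.4641016
u_res = 4.7631

4.7631


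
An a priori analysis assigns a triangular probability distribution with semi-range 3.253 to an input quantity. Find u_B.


u_B = half_width / sqrt(6)
u_B = 3.253 / 2.4494897
u_B = 1.3280

1.3280


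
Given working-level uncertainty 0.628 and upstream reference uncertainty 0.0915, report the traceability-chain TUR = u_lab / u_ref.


TUR = u_lab / u_ref
= 0.628 / 0.0915
= 6.8634

6.8634


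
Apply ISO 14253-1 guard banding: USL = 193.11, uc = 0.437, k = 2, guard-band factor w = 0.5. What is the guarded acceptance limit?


U = k * uc = 2 * 0.437 = 0.874
guard band g = w * U = 0.5 * 0.874 = 0.437
AL = USL - g = 193.11 - 0.437
AL = 192.6730

192.6730


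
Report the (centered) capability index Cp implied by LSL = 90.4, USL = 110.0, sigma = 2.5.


Cp = (USL - LSL) / (6 * sigma)
= (110.0 - 90.4) / (6 * 2.5)
= 19.6000 / 15.0000
= 1.3067

1.3067


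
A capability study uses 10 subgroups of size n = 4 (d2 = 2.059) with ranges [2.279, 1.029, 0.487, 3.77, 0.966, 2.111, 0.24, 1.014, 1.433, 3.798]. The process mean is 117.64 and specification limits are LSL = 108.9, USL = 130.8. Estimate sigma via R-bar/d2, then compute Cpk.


R_bar = (2.279 + 1.029 + 0.487 + 3.77 + 0.966 + 2.111 + 0.24 + 1.014 + 1.433 + 3.798) / 10 = 1.7127
sigma = R_bar / d2 = 1.7127 / 2.059 = 0.83181156
Cp = (USL - LSL)/(6*sigma) = (130.8 - 108.9)/(6*0.83181156) = 4.3880
Cpu = (130.8 - 117.64)/(3*0.83181156) = 5.2736
Cpl = (117.64 - 108.9)/(3*0.83181156) = 3.5024
Cpk = min(Cpu, Cpl) = 3.5024

3.5024


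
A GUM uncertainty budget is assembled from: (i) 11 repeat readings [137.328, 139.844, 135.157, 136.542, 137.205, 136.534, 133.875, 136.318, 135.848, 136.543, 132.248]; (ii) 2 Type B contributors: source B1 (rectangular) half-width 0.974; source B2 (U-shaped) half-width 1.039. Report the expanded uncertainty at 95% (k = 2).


mean = (137.328 + 139.844 + 135.157 + 136.542 + 137.205 + 136.534 + 133.875 + 136.318 + 135.848 + 136.543 + 132.248) / 11 = 136.1310909
s = sqrt(sum((x - mean)^2)/(n-1)) = 1.9520422
u_A = s / sqrt(n) = 1.9520422 / sqrt(11) = 0.58856287
u_B1 = 0.974 / sqrt(3) = 0.56233916
u_B2 = 1.039 / sqrt(2) = 0.73468395
uc = sqrt(0.58856287^2 + 0.56233916^2 + 0.73468395^2) = 1.0965364
U = k * uc = 2 * 1.0965364
U = 2.1931

2.1931


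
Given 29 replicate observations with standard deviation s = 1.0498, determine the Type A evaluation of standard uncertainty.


u_A = s / sqrt(n)
u_A = 1.0498 / sqrt(29)
u_A = 1.0498 / 5.3851648
u_A = 0.1949

0.1949


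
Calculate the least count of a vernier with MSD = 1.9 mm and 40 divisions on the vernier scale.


LC = MSD / n_div
= 1.9 / 40
= 0.0475

0.0475


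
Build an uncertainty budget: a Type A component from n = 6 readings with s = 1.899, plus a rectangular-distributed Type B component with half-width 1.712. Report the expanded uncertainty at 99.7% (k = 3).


u_A = s / sqrt(n) = 1.899 / sqrt(6) = 0.7752635
u_B = half_width / sqrt(3) = 1.712 / sqrt(3) = 0.98842366
uc = sqrt(u_A^2 + u_B^2) = sqrt(0.7752635^2 + 0.98842366^2) = 1.2561906
U = k * uc = 3 * 1.2561906
U = 3.7686

3.7686


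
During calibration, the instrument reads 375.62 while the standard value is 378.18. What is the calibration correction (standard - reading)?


Correction = standard - reading
= 378.18 - 375.62
= 2.5600

2.5600


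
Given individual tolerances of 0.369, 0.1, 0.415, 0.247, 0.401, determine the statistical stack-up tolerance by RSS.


RSS = sqrt(0.369^2 + 0.1^2 + 0.415^2 + 0.247^2 + 0.401^2)
= sqrt(0.540196)
= 0.7350

0.7350


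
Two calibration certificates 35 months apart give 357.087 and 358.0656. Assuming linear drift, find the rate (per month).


rate = (v2 - v1) / months
= (358.0656 - 357.087) / 35
= 0.9786 / 35
= 0.0280

0.0280


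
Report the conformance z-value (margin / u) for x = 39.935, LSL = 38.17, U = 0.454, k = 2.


u = U / k = 0.454 / 2 = 0.227
margin = |LSL - x| = |38.17 - 39.935| = 1.765
z = margin / u = 1.765 / 0.227
z = 7.7753

7.7753


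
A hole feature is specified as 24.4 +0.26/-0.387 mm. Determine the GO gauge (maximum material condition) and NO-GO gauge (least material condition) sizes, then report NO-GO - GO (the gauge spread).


GO = nominal - lower_tol (smallest hole = maximum material condition)
GO = 24.4 - 0.387 = 24.013
NO-GO = nominal + upper_tol (largest hole = least material condition)
NO-GO = 24.4 + 0.26 = 24.66
spread = NO-GO - GO = 24.66 - 24.013 = 0.6470

0.6470


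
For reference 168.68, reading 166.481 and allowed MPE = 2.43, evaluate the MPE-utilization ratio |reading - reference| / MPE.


e = indication - reference = 166.481 - 168.68 = -2.1990
|e| = 2.1990
ratio = |e| / MPE = 2.1990 / 2.43
ratio = 0.9049

0.9049


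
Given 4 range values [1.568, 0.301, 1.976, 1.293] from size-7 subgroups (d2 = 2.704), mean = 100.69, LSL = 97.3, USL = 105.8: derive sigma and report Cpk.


R_bar = (1.568 + 0.301 + 1.976 + 1.293) / 4 = 1.2845
sigma = R_bar / d2 = 1.2845 / 2.704 = 0.47503698
Cp = (USL - LSL)/(6*sigma) = (105.8 - 97.3)/(6*0.47503698) = 2.9822
Cpu = (105.8 - 100.69)/(3*0.47503698) = 3.5857
Cpl = (100.69 - 97.3)/(3*0.47503698) = 2.3788
Cpk = min(Cpu, Cpl) = 2.3788

2.3788


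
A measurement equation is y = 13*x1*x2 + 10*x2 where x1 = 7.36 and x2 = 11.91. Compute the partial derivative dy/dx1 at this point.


y = 13*x1*x2 + 10*x2
dy/dx1 = 13*x2
Evaluate at x2 = 11.91: c1 = 13 * 11.91
c1 = 154.8300

154.8300


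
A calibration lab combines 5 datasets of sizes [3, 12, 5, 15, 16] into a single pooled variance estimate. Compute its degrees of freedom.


nu = sum_i (n_i - 1)
nu = ((3 - 1) + (12 - 1) + (5 - 1) + (15 - 1) + (16 - 1))
nu = 2 + 11 + 4 + 14 + 15
nu = 46

46


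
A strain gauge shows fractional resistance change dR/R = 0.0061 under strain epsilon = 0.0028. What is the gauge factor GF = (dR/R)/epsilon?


GF = (dR/R) / epsilon
= 0.0061 / 0.0028
= 2.1786

2.1786


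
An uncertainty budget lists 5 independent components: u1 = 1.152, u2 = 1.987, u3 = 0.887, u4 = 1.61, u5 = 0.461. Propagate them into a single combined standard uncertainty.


uc = sqrt(1.152^2 + 1.987^2 + 0.887^2 + 1.61^2 + 0.461^2)
uc = sqrt(8.866663)
uc = 2.9777

2.9777


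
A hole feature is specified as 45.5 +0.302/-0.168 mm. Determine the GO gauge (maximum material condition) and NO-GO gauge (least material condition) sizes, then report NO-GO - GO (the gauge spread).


GO = nominal - lower_tol (smallest hole = maximum material condition)
GO = 45.5 - 0.168 = 45.332
NO-GO = nominal + upper_tol (largest hole = least material condition)
NO-GO = 45.5 + 0.302 = 45.802
spread = NO-GO - GO = 45.802 - 45.332 = 0.4700

0.4700


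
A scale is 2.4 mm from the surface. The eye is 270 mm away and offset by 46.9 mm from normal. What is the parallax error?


error = h * offset / d
= 2.4 * 46.9 / 270
= 0.4169

0.4169


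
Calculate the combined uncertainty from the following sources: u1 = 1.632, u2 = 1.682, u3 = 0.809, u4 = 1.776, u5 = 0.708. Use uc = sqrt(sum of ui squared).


uc = sqrt(1.632^2 + 1.682^2 + 0.809^2 + 1.776^2 + 0.708^2)
uc = sqrt(9.802469)
uc = 3.1309

3.1309


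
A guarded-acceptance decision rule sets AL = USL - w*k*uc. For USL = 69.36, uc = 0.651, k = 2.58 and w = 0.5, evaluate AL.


U = k * uc = 2.58 * 0.651 = 1.67958
guard band g = w * U = 0.5 * 1.67958 = 0.83979
AL = USL - g = 69.36 - 0.83979
AL = 68.5202

68.5202


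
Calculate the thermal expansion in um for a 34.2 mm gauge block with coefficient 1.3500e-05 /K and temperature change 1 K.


dL = L * alpha * dT
= 34.2 * 1.3500e-05 * 1
= 4.6170000e-04 mm
dL_um = 4.6170000e-04 * 1000 = 0.4617 um

0.4617


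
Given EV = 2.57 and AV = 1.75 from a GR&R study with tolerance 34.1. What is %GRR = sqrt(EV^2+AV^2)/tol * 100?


GRR = sqrt(EV^2 + AV^2) = sqrt(2.57^2 + 1.75^2) = 3.1092443
%GRR = GRR / tol * 100 = 3.1092443 / 34.1 * 100
%GRR = 9.1180

9.1180


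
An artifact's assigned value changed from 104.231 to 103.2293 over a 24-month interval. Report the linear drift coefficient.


rate = (v2 - v1) / months
= (103.2293 - 104.231) / 24
= -1.0017 / 24
= -0.0417

-0.0417


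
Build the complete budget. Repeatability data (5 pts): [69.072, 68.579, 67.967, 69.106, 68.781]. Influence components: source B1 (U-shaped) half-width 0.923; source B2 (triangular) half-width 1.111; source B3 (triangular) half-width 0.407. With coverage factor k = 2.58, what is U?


mean = (69.072 + 68.579 + 67.967 + 69.106 + 68.781) / 5 = 68.701
s = sqrt(sum((x - mean)^2)/(n-1)) = 0.4641406
u_A = s / sqrt(n) = 0.4641406 / sqrt(5) = 0.20756999
u_B1 = 0.923 / sqrt(2) = 0.65265956
u_B2 = 1.111 / sqrt(6) = 0.45356385
u_B3 = 0.407 / sqrt(6) = 0.16615705
uc = sqrt(0.20756999^2 + 0.65265956^2 + 0.45356385^2 + 0.16615705^2) = 0.83808003
U = k * uc = 2.58 * 0.83808003
U = 2.1622

2.1622


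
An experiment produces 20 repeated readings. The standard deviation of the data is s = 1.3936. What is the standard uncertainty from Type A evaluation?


u_A = s / sqrt(n)
u_A = 1.3936 / sqrt(20)
u_A = 1.3936 / 4.472136
u_A = 0.3116

0.3116


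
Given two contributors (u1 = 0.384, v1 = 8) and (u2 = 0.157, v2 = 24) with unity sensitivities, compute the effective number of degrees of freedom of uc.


uc = sqrt(u1^2 + u2^2) = sqrt(0.384^2 + 0.157^2) = 0.4148554
v_eff = uc^4 / (u1^4/v1 + u2^4/v2)
= 0.4148554^4 / (0.384^4/8 + 0.157^4/24)
= 0.029620132 / 0.0027432245
v_eff = 10.7976

10.7976


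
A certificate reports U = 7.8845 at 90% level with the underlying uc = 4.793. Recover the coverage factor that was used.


k = U / uc
k = 7.8845 / 4.793
k = 1.645

1.645


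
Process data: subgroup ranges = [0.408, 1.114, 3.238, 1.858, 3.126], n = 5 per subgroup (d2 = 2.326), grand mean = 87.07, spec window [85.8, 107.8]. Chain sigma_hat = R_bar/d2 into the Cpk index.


R_bar = (0.408 + 1.114 + 3.238 + 1.858 + 3.126) / 5 = 1.9488
sigma = R_bar / d2 = 1.9488 / 2.326 = 0.83783319
Cp = (USL - LSL)/(6*sigma) = (107.8 - 85.8)/(6*0.83783319) = 4.3764
Cpu = (107.8 - 87.07)/(3*0.83783319) = 8.2475
Cpl = (87.07 - 85.8)/(3*0.83783319) = 0.5053
Cpk = min(Cpu, Cpl) = 0.5053

0.5053


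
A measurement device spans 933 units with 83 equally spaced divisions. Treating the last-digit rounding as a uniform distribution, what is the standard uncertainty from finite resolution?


resolution = range / divisions
resolution = 933 / 83 = 11.240964
u_res = resolution / (2*sqrt(3))
u_res = 11.240964 / 3.4641016
u_res = 3.2450

3.2450


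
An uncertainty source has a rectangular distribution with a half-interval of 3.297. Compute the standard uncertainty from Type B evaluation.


u_B = half_width / sqrt(3)
u_B = 3.297 / 1.7320508
u_B = 1.9035

1.9035


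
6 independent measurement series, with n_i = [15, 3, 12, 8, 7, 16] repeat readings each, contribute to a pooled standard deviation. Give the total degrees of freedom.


nu = sum_i (n_i - 1)
nu = ((15 - 1) + (3 - 1) + (12 - 1) + (8 - 1) + (7 - 1) + (16 - 1))
nu = 14 + 2 + 11 + 7 + 6 + 15
nu = 55

55


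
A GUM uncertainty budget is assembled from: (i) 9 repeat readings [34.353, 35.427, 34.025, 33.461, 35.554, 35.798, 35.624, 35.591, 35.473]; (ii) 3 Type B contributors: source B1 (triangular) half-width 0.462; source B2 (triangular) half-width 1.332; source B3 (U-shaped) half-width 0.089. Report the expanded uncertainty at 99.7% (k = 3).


mean = (34.353 + 35.427 + 34.025 + 33.461 + 35.554 + 35.798 + 35.624 + 35.591 + 35.473) / 9 = 35.034
s = sqrt(sum((x - mean)^2)/(n-1)) = 0.85262726
u_A = s / sqrt(n) = 0.85262726 / sqrt(9) = 0.28420909
u_B1 = 0.462 / sqrt(6) = 0.18861071
u_B2 = 1.332 / sqrt(6) = 0.54378672
u_B3 = 0.089 / sqrt(2) = 0.062932504
uc = sqrt(0.28420909^2 + 0.18861071^2 + 0.54378672^2 + 0.062932504^2) = 0.64499093
U = k * uc = 3 * 0.64499093
U = 1.9350

1.9350


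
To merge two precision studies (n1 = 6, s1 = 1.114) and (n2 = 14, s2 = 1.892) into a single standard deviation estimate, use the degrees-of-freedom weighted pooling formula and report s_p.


s_p = sqrt(((n1-1)*s1^2 + (n2-1)*s2^2) / (n1+n2-2))
numerator = (6-1)*1.114^2 + (14-1)*1.892^2 = 6.20498 + 46.535632 = 52.740612
denominator = 6 + 14 - 2 = 18
s_p^2 = 52.740612 / 18 = 2.930034
s_p = sqrt(2.930034) = 1.7117

1.7117


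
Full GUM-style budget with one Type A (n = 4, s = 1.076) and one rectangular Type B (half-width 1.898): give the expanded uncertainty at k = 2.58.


u_A = s / sqrt(n) = 1.076 / sqrt(4) = 0.538
u_B = half_width / sqrt(3) = 1.898 / sqrt(3) = 1.0958108
uc = sqrt(u_A^2 + u_B^2) = sqrt(0.538^2 + 1.0958108^2) = 1.220756
U = k * uc = 2.58 * 1.220756
U = 3.1496

3.1496


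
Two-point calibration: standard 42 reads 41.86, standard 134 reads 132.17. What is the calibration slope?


slope = (y2 - y1) / (x2 - x1)
= (132.17 - 41.86) / (134 - 42)
= 90.3100 / 92
= 0.9816

0.9816


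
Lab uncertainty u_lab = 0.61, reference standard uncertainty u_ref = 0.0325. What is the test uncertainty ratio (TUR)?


TUR = u_lab / u_ref
= 0.61 / 0.0325
= 18.7692

18.7692


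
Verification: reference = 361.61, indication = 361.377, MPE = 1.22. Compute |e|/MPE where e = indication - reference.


e = indication - reference = 361.377 - 361.61 = -0.2330
|e| = 0.2330
ratio = |e| / MPE = 0.2330 / 1.22
ratio = 0.1910

0.1910


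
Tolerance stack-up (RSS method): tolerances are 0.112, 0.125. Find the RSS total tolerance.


RSS = sqrt(0.112^2 + 0.125^2)
= sqrt(0.028169)
= 0.1678

0.1678


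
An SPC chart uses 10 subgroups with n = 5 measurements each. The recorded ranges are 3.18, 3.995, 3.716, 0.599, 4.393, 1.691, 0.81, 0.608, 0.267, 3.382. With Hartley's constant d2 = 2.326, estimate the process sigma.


R_bar = (3.18 + 3.995 + 3.716 + 0.599 + 4.393 + 1.691 + 0.81 + 0.608 + 0.267 + 3.382) / 10
R_bar = 22.641 / 10 = 2.2641
sigma_hat = R_bar / d2 = 2.2641 / 2.326 = 0.9734

0.9734


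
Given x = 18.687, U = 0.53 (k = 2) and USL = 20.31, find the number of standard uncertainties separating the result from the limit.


u = U / k = 0.53 / 2 = 0.265
margin = |USL - x| = |20.31 - 18.687| = 1.623
z = margin / u = 1.623 / 0.265
z = 6.1245

6.1245


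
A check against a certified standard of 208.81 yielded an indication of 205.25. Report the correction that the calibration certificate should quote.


Correction = standard - reading
= 208.81 - 205.25
= 3.5600

3.5600


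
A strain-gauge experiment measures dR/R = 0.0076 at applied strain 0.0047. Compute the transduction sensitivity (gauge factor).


GF = (dR/R) / epsilon
= 0.0076 / 0.0047
= 1.6170

1.6170


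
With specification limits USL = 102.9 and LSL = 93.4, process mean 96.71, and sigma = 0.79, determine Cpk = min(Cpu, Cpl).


Cpu = (USL - mean) / (3*sigma) = (102.9 - 96.71) / (3*0.79) = 2.6118
Cpl = (mean - LSL) / (3*sigma) = (96.71 - 93.4) / (3*0.79) = 1.3966
Cpk = min(Cpu, Cpl) = 1.3966

1.3966


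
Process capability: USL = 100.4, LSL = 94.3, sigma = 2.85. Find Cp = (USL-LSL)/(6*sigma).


Cp = (USL - LSL) / (6 * sigma)
= (100.4 - 94.3) / (6 * 2.85)
= 6.1000 / 17.1000
= 0.3567

0.3567


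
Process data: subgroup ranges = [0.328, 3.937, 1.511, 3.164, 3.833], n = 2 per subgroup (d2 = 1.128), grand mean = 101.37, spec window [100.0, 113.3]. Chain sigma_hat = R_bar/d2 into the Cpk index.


R_bar = (0.328 + 3.937 + 1.511 + 3.164 + 3.833) / 5 = 2.5546
sigma = R_bar / d2 = 2.5546 / 1.128 = 2.2647163
Cp = (USL - LSL)/(6*sigma) = (113.3 - 100.0)/(6*2.2647163) = 0.9788
Cpu = (113.3 - 101.37)/(3*2.2647163) = 1.7559
Cpl = (101.37 - 100.0)/(3*2.2647163) = 0.2016
Cpk = min(Cpu, Cpl) = 0.2016

0.2016


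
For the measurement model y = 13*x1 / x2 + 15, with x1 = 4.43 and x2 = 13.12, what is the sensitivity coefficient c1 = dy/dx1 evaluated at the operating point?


y = 13*x1 / x2 + 15
dy/dx1 = 13/x2
Evaluate at x2 = 13.12: c1 = 13 / 13.12
c1 = 0.9909

0.9909


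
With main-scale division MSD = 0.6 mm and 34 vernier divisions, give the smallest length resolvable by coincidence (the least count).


LC = MSD / n_div
= 0.6 / 34
= 0.0176

0.0176


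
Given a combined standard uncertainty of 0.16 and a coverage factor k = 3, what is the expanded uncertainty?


U = k * uc
U = 3 * 0.16
U = 0.4800

0.4800


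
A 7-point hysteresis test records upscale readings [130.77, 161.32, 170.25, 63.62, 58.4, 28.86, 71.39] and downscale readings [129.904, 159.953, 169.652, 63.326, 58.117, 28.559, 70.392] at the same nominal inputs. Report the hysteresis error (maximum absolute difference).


|130.77 - 129.904| = 0.8660
|161.32 - 159.953| = 1.3670
|170.25 - 169.652| = 0.5980
|63.62 - 63.326| = 0.2940
|58.4 - 58.117| = 0.2830
|28.86 - 28.559| = 0.3010
|71.39 - 70.392| = 0.9980
hysteresis = max(diffs) = 1.3670

1.3670


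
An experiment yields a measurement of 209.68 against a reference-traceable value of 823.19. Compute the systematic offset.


Systematic error = measured - true
= 209.68 - 823.19
= -613.5100

-613.5100


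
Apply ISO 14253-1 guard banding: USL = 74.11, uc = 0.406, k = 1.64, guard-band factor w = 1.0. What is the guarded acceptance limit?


U = k * uc = 1.64 * 0.406 = 0.66584
guard band g = w * U = 1.0 * 0.66584 = 0.66584
AL = USL - g = 74.11 - 0.66584
AL = 73.4442

73.4442


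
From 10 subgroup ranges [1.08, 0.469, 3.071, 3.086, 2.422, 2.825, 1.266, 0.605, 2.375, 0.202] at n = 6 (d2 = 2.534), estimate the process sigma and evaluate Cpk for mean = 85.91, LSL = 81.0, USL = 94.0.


R_bar = (1.08 + 0.469 + 3.071 + 3.086 + 2.422 + 2.825 + 1.266 + 0.605 + 2.375 + 0.202) / 10 = 1.7401
sigma = R_bar / d2 = 1.7401 / 2.534 = 0.68670087
Cp = (USL - LSL)/(6*sigma) = (94.0 - 81.0)/(6*0.68670087) = 3.1552
Cpu = (94.0 - 85.91)/(3*0.68670087) = 3.9270
Cpl = (85.91 - 81.0)/(3*0.68670087) = 2.3834
Cpk = min(Cpu, Cpl) = 2.3834

2.3834


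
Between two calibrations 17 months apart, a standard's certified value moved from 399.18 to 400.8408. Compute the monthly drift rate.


rate = (v2 - v1) / months
= (400.8408 - 399.18) / 17
= 1.6608 / 17
= 0.0977

0.0977


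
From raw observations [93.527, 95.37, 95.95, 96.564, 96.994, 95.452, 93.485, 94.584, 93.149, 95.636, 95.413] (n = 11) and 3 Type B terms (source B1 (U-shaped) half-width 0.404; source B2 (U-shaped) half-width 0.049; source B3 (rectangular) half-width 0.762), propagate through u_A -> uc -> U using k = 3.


mean = (93.527 + 95.37 + 95.95 + 96.564 + 96.994 + 95.452 + 93.485 + 94.584 + 93.149 + 95.636 + 95.413) / 11 = 95.10218182
s = sqrt(sum((x - mean)^2)/(n-1)) = 1.2724095
u_A = s / sqrt(n) = 1.2724095 / sqrt(11) = 0.3836459
u_B1 = 0.404 / sqrt(2) = 0.28567114
u_B2 = 0.049 / sqrt(2) = 0.034648232
u_B3 = 0.762 / sqrt(3) = 0.43994091
uc = sqrt(0.3836459^2 + 0.28567114^2 + 0.034648232^2 + 0.43994091^2) = 0.65080003
U = k * uc = 3 * 0.65080003
U = 1.9524

1.9524


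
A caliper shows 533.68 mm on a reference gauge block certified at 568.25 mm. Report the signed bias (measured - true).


Systematic error = measured - true
= 533.68 - 568.25
= -34.5700

-34.5700


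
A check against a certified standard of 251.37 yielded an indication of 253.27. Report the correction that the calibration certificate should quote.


Correction = standard - reading
= 251.37 - 253.27
= -1.9000

-1.9000


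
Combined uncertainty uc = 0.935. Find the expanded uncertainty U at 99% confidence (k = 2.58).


U = k * uc
U = 2.58 * 0.935
U = 2.4123

2.4123


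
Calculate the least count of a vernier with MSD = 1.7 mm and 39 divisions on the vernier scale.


LC = MSD / n_div
= 1.7 / 39
= 0.0436

0.0436


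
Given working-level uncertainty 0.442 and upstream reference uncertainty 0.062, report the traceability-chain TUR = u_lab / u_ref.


TUR = u_lab / u_ref
= 0.442 / 0.062
= 7.1290

7.1290


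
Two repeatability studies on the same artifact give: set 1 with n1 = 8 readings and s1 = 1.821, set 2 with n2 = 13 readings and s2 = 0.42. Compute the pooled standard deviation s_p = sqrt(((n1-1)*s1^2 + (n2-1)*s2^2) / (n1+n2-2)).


s_p = sqrt(((n1-1)*s1^2 + (n2-1)*s2^2) / (n1+n2-2))
numerator = (8-1)*1.821^2 + (13-1)*0.42^2 = 23.212287 + 2.1168 = 25.329087
denominator = 8 + 13 - 2 = 19
s_p^2 = 25.329087 / 19 = 1.3331098
s_p = sqrt(1.3331098) = 1.1546

1.1546


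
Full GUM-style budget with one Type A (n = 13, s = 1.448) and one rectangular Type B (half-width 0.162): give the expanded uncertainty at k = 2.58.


u_A = s / sqrt(n) = 1.448 / sqrt(13) = 0.40160294
u_B = half_width / sqrt(3) = 0.162 / sqrt(3) = 0.093530744
uc = sqrt(u_A^2 + u_B^2) = sqrt(0.40160294^2 + 0.093530744^2) = 0.41235048
U = k * uc = 2.58 * 0.41235048
U = 1.0639

1.0639


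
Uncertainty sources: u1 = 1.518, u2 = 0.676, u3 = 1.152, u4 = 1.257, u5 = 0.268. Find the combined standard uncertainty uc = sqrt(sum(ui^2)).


uc = sqrt(1.518^2 + 0.676^2 + 1.152^2 + 1.257^2 + 0.268^2)
uc = sqrt(5.740277)
uc = 2.3959

2.3959


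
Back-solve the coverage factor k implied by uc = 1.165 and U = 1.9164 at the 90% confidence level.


k = U / uc
k = 1.9164 / 1.165
k = 1.645

1.645


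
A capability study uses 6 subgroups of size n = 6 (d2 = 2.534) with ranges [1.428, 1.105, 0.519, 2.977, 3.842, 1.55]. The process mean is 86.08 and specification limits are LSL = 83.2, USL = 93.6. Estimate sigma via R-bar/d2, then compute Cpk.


R_bar = (1.428 + 1.105 + 0.519 + 2.977 + 3.842 + 1.55) / 6 = 1.9035
sigma = R_bar / d2 = 1.9035 / 2.534 = 0.7511839
Cp = (USL - LSL)/(6*sigma) = (93.6 - 83.2)/(6*0.7511839) = 2.3075
Cpu = (93.6 - 86.08)/(3*0.7511839) = 3.3370
Cpl = (86.08 - 83.2)/(3*0.7511839) = 1.2780
Cpk = min(Cpu, Cpl) = 1.2780

1.2780


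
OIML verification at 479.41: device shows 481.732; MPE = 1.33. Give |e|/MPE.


e = indication - reference = 481.732 - 479.41 = 2.3220
|e| = 2.3220
ratio = |e| / MPE = 2.3220 / 1.33
ratio = 1.7459

1.7459


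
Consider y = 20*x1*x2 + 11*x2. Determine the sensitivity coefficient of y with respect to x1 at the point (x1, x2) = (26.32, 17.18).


y = 20*x1*x2 + 11*x2
dy/dx1 = 20*x2
Evaluate at x2 = 17.18: c1 = 20 * 17.18
c1 = 343.6000

343.6000


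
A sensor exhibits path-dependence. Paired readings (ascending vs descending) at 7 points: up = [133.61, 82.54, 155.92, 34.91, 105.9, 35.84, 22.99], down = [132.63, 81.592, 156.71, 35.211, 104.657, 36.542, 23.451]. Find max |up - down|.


|133.61 - 132.63| = 0.9800
|82.54 - 81.592| = 0.9480
|155.92 - 156.71| = 0.7900
|34.91 - 35.211| = 0.3010
|105.9 - 104.657| = 1.2430
|35.84 - 36.542| = 0.7020
|22.99 - 23.451| = 0.4610
hysteresis = max(diffs) = 1.2430

1.2430


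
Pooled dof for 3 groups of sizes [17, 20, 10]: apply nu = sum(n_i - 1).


nu = sum_i (n_i - 1)
nu = ((17 - 1) + (20 - 1) + (10 - 1))
nu = 16 + 19 + 9
nu = 44

44


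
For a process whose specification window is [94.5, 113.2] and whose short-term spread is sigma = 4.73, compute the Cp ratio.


Cp = (USL - LSL) / (6 * sigma)
= (113.2 - 94.5) / (6 * 4.73)
= 18.7000 / 28.3800
= 0.6589

0.6589


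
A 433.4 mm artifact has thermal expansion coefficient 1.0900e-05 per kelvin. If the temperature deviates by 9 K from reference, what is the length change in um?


dL = L * alpha * dT
= 433.4 * 1.0900e-05 * 9
= 0.0425165 mm
dL_um = 0.0425165 * 1000 = 42.5165 um

42.5165


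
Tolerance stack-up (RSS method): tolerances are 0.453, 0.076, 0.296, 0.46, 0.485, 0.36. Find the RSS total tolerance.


RSS = sqrt(0.453^2 + 0.076^2 + 0.296^2 + 0.46^2 + 0.485^2 + 0.36^2)
= sqrt(0.875026)
= 0.9354

0.9354


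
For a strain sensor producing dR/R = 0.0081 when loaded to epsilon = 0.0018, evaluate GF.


GF = (dR/R) / epsilon
= 0.0081 / 0.0018
= 4.5000

4.5000


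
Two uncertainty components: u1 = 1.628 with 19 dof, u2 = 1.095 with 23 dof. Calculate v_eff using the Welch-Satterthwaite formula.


uc = sqrt(u1^2 + u2^2) = sqrt(1.628^2 + 1.095^2) = 1.9619911
v_eff = uc^4 / (u1^4/v1 + u2^4/v2)
= 1.9619911^4 / (1.628^4/19 + 1.095^4/23)
= 14.81795 / 0.43221938
v_eff = 34.2834

34.2834


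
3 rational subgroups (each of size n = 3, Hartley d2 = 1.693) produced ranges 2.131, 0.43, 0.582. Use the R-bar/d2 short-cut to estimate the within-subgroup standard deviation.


R_bar = (2.131 + 0.43 + 0.582) / 3
R_bar = 3.143 / 3 = 1.0476667
sigma_hat = R_bar / d2 = 1.0476667 / 1.693 = 0.6188

0.6188


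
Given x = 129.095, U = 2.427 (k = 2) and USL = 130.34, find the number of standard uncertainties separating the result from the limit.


u = U / k = 2.427 / 2 = 1.2135
margin = |USL - x| = |130.34 - 129.095| = 1.245
z = margin / u = 1.245 / 1.2135
z = 1.0260

1.0260


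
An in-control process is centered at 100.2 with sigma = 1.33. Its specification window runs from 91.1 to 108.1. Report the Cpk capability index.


Cpu = (USL - mean) / (3*sigma) = (108.1 - 100.2) / (3*1.33) = 1.9799
Cpl = (mean - LSL) / (3*sigma) = (100.2 - 91.1) / (3*1.33) = 2.2807
Cpk = min(Cpu, Cpl) = 1.9799

1.9799


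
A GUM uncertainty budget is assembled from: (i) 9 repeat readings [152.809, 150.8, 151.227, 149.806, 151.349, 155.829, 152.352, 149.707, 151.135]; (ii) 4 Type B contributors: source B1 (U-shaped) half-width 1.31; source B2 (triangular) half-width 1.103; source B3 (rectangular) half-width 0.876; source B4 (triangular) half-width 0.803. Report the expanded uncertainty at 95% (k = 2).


mean = (152.809 + 150.8 + 151.227 + 149.806 + 151.349 + 155.829 + 152.352 + 149.707 + 151.135) / 9 = 151.6682222
s = sqrt(sum((x - mean)^2)/(n-1)) = 1.861786
u_A = s / sqrt(n) = 1.861786 / sqrt(9) = 0.62059533
u_B1 = 1.31 / sqrt(2) = 0.92630988
u_B2 = 1.103 / sqrt(6) = 0.45029786
u_B3 = 0.876 / sqrt(3) = 0.50575884
u_B4 = 0.803 / sqrt(6) = 0.32782338
uc = sqrt(0.62059533^2 + 0.92630988^2 + 0.45029786^2 + 0.50575884^2 + 0.32782338^2) = 1.3450713
U = k * uc = 2 * 1.3450713
U = 2.6901

2.6901


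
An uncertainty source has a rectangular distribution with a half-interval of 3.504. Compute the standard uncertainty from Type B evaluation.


u_B = half_width / sqrt(3)
u_B = 3.504 / 1.7320508
u_B = 2.0230

2.0230


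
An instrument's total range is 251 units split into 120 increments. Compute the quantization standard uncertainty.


resolution = range / divisions
resolution = 251 / 120 = 2.0916667
u_res = resolution / (2*sqrt(3))
u_res = 2.0916667 / 3.4641016
u_res = 0.6038

0.6038


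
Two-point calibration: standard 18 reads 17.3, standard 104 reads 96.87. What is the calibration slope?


slope = (y2 - y1) / (x2 - x1)
= (96.87 - 17.3) / (104 - 18)
= 79.5700 / 86
= 0.9252

0.9252


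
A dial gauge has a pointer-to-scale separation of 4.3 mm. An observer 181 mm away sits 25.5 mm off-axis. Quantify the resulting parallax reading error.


error = h * offset / d
= 4.3 * 25.5 / 181
= 0.6058

0.6058


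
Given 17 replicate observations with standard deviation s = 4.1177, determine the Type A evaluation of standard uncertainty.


u_A = s / sqrt(n)
u_A = 4.1177 / sqrt(17)
u_A = 4.1177 / 4.1231056
u_A = 0.9987

0.9987


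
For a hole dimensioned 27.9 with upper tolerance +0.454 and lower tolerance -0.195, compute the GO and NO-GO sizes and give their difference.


GO = nominal - lower_tol (smallest hole = maximum material condition)
GO = 27.9 - 0.195 = 27.705
NO-GO = nominal + upper_tol (largest hole = least material condition)
NO-GO = 27.9 + 0.454 = 28.354
spread = NO-GO - GO = 28.354 - 27.705 = 0.6490

0.6490


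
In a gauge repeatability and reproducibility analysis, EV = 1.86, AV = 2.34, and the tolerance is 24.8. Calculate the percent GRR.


GRR = sqrt(EV^2 + AV^2) = sqrt(1.86^2 + 2.34^2) = 2.9891805
%GRR = GRR / tol * 100 = 2.9891805 / 24.8 * 100
%GRR = 12.0531

12.0531


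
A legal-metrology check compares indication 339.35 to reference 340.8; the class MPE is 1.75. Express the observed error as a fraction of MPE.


e = indication - reference = 339.35 - 340.8 = -1.4500
|e| = 1.4500
ratio = |e| / MPE = 1.4500 / 1.75
ratio = 0.8286

0.8286
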